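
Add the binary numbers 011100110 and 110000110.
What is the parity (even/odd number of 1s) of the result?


011100110 = 230
110000110 = 390
Sum = 620 = 1001101100
1s count = 5

odd parity (5 ones in 1001101100)


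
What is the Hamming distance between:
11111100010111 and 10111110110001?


XOR: 01000010100110
Count of 1s: 5

5


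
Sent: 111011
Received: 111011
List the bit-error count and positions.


XOR: 000000

0 errors (received matches sent)


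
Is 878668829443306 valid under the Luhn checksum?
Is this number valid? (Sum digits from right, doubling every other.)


Luhn sum = 85
85 mod 10 = 5

Invalid (Luhn sum mod 10 = 5)


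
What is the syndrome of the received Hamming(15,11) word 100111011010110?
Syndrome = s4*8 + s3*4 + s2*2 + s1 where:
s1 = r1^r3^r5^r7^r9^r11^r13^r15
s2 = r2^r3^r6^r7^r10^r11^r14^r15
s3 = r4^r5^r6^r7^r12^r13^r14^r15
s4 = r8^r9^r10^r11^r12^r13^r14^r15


s1=1, s2=1, s3=1, s4=1

Syndrome = 15 (error at position 15)


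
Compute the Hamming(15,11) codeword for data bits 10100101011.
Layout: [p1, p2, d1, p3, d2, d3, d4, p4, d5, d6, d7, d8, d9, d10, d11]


Parity bits: p1=0, p2=1, p3=0, p4=0

011001000101011


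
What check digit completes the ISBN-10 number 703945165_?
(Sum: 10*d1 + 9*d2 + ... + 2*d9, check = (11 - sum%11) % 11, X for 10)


Weighted sum: 238
238 mod 11 = 7

Check digit: 4


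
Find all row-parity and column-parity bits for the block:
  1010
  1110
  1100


Row parities: 010
Column parities: 1000

Row P: 010, Col P: 1000, Corner: 1


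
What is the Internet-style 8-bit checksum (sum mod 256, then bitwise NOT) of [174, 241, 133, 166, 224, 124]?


Sum = 1062 mod 256 = 38
Complement = 217

217


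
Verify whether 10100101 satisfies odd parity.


Number of 1s: 4

No, parity error (4 ones)


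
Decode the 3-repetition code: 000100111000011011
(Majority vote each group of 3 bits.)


Groups: 000, 100, 111, 000, 011, 011
Majority votes: 001011

001011


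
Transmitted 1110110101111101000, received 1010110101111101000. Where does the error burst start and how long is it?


XOR: 0100000000000000000

Burst at position 1, length 1


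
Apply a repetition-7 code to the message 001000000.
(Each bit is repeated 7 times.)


Each bit -> 7 copies

000000000000001111111000000000000000000000000000000000000000000


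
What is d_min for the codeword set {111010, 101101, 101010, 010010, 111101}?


Comparing all pairs, minimum distance: 1
Can detect 0 errors, correct 0 errors

1


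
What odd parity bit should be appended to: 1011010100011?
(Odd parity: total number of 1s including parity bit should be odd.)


Number of 1s in data: 7
Parity bit: 0

0


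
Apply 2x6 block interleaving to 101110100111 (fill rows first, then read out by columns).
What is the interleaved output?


Matrix:
  101110
  100111
Read columns: 110010111101

110010111101


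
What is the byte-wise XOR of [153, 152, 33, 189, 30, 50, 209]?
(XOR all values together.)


XOR chain: 153 ^ 152 ^ 33 ^ 189 ^ 30 ^ 50 ^ 209 = 96

96


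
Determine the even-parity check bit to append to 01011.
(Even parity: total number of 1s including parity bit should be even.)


Number of 1s in data: 3
Parity bit: 1

1


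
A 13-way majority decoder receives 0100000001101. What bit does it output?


Ones: 4 out of 13
Threshold: 7

0 (4/13 voted 1)


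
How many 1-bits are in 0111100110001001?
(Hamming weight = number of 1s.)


Counting 1s in 0111100110001001

8


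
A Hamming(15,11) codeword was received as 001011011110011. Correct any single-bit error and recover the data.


Syndrome = 1: error at position 1

Data: 11101110011 (corrected bit 1)


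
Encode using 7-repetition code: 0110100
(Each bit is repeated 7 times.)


Each bit -> 7 copies

0000000111111111111110000000111111100000000000000


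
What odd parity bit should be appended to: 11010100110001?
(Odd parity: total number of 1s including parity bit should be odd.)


Number of 1s in data: 7
Parity bit: 0

0


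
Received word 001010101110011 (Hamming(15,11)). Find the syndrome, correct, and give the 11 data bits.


Syndrome = 8: error at position 8

Data: 11011110011 (corrected bit 8)


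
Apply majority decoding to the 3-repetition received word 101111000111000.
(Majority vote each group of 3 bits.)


Groups: 101, 111, 000, 111, 000
Majority votes: 11010

11010


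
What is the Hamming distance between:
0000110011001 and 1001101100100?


XOR: 1001011111101
Count of 1s: 9

9


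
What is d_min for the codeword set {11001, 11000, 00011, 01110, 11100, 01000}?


Comparing all pairs, minimum distance: 1
Can detect 0 errors, correct 0 errors

1


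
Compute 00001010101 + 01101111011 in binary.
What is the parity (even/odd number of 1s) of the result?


00001010101 = 85
01101111011 = 891
Sum = 976 = 1111010000
1s count = 5

odd parity (5 ones in 1111010000)


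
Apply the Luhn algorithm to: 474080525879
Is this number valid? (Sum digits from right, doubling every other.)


Luhn sum = 56
56 mod 10 = 6

Invalid (Luhn sum mod 10 = 6)


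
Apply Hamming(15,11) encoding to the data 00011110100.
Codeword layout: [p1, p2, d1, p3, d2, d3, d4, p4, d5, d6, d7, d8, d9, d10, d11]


Parity bits: p1=0, p2=1, p3=0, p4=0

010000101110100


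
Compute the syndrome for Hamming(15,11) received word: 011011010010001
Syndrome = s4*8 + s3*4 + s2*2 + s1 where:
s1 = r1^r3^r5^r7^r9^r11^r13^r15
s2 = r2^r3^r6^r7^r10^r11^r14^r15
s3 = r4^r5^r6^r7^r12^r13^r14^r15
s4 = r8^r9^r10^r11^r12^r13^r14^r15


s1=0, s2=1, s3=1, s4=1

Syndrome = 14 (error at position 14)


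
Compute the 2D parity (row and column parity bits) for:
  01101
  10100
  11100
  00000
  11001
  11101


Row parities: 101010
Column parities: 00001

Row P: 101010, Col P: 00001, Corner: 1


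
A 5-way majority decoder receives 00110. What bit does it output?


Ones: 2 out of 5
Threshold: 3

0 (2/5 voted 1)


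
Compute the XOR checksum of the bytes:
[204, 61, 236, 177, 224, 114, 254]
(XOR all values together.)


XOR chain: 204 ^ 61 ^ 236 ^ 177 ^ 224 ^ 114 ^ 254 = 192

192


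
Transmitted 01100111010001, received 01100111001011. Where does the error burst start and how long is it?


XOR: 00000000011010

Burst at position 9, length 4


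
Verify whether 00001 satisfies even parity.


Number of 1s: 1

No, parity error (1 ones)


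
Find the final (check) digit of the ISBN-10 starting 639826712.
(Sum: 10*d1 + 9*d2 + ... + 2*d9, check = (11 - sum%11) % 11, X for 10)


Weighted sum: 292
292 mod 11 = 6

Check digit: 5


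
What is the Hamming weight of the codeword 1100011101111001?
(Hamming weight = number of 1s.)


Counting 1s in 1100011101111001

10


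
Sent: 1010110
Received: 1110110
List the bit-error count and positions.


XOR: 0100000

1 error(s) at position(s): 1


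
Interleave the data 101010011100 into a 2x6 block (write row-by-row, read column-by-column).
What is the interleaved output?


Matrix:
  101010
  011100
Read columns: 100111011000

100111011000


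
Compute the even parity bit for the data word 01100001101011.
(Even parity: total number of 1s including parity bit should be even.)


Number of 1s in data: 7
Parity bit: 1

1


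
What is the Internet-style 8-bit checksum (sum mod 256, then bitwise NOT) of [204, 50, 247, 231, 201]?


Sum = 933 mod 256 = 165
Complement = 90

90


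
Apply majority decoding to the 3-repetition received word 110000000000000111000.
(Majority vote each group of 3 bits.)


Groups: 110, 000, 000, 000, 000, 111, 000
Majority votes: 1000010

1000010


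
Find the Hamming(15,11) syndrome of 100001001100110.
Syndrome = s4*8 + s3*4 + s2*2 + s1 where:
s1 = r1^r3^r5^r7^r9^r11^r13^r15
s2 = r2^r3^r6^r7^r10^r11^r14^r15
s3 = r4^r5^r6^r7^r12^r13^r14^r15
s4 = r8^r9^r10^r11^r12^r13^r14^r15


s1=1, s2=1, s3=1, s4=0

Syndrome = 7 (error at position 7)


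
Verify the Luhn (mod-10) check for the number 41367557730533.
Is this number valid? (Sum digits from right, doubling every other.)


Luhn sum = 61
61 mod 10 = 1

Invalid (Luhn sum mod 10 = 1)


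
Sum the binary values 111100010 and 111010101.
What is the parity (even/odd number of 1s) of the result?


111100010 = 482
111010101 = 469
Sum = 951 = 1110110111
1s count = 8

even parity (8 ones in 1110110111)


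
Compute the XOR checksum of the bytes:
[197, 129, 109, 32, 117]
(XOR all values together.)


XOR chain: 197 ^ 129 ^ 109 ^ 32 ^ 117 = 124

124


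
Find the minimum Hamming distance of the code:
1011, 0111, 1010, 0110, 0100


Comparing all pairs, minimum distance: 1
Can detect 0 errors, correct 0 errors

1


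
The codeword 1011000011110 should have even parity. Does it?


Number of 1s: 7

No, parity error (7 ones)


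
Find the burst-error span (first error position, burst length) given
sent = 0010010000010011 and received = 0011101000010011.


XOR: 0001111000000000

Burst at position 3, length 4


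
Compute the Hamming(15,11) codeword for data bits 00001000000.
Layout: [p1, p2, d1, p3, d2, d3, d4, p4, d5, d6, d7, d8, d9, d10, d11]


Parity bits: p1=1, p2=0, p3=0, p4=1

100000011000000


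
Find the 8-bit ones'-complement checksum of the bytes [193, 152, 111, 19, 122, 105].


Sum = 702 mod 256 = 190
Complement = 65

65


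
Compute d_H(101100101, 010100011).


XOR: 111000110
Count of 1s: 5

5


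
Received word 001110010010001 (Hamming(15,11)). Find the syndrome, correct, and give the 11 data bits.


Syndrome = 14: error at position 14

Data: 11000010011 (corrected bit 14)


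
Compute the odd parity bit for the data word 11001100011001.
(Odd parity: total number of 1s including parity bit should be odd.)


Number of 1s in data: 7
Parity bit: 0

0


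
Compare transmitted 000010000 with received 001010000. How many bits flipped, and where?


XOR: 001000000

1 error(s) at position(s): 2


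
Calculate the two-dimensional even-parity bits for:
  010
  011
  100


Row parities: 101
Column parities: 101

Row P: 101, Col P: 101, Corner: 0


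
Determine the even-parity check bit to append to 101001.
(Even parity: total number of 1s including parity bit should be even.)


Number of 1s in data: 3
Parity bit: 1

1


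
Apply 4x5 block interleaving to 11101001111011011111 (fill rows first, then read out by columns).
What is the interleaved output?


Matrix:
  11101
  00111
  10110
  11111
Read columns: 10111001111101111101

10111001111101111101


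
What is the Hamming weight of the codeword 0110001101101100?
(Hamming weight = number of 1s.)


Counting 1s in 0110001101101100

8


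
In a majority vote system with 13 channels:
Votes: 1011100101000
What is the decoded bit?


Ones: 6 out of 13
Threshold: 7

0 (6/13 voted 1)


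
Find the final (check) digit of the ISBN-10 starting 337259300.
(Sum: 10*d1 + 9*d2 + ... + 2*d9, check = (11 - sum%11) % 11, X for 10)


Weighted sum: 214
214 mod 11 = 5

Check digit: 6


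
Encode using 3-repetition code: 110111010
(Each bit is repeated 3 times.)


Each bit -> 3 copies

111111000111111111000111000


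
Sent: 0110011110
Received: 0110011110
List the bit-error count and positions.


XOR: 0000000000

0 errors (received matches sent)


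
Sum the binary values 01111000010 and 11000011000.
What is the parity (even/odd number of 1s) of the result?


01111000010 = 962
11000011000 = 1560
Sum = 2522 = 100111011010
1s count = 7

odd parity (7 ones in 100111011010)


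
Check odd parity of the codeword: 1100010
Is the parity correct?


Number of 1s: 3

Yes, parity is correct (3 ones)


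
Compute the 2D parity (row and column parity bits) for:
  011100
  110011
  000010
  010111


Row parities: 1010
Column parities: 111010

Row P: 1010, Col P: 111010, Corner: 0


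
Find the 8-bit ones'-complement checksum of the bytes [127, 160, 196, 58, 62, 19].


Sum = 622 mod 256 = 110
Complement = 145

145


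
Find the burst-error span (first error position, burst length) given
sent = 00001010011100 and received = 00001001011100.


XOR: 00000011000000

Burst at position 6, length 2


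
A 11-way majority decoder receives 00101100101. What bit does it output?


Ones: 5 out of 11
Threshold: 6

0 (5/11 voted 1)


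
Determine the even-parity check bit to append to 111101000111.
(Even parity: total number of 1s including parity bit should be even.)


Number of 1s in data: 8
Parity bit: 0

0


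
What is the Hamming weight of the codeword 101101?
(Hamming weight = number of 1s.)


Counting 1s in 101101

4


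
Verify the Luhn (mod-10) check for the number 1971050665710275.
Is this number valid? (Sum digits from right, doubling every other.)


Luhn sum = 54
54 mod 10 = 4

Invalid (Luhn sum mod 10 = 4)


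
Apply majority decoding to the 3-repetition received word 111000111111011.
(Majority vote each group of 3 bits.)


Groups: 111, 000, 111, 111, 011
Majority votes: 10111

10111


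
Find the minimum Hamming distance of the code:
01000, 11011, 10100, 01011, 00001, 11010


Comparing all pairs, minimum distance: 1
Can detect 0 errors, correct 0 errors

1


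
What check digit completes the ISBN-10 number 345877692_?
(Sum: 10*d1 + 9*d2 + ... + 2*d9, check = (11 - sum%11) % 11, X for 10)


Weighted sum: 294
294 mod 11 = 8

Check digit: 3


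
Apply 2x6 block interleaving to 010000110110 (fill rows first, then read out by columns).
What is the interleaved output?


Matrix:
  010000
  110110
Read columns: 011100010100

011100010100


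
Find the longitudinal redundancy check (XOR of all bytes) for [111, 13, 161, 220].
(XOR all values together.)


XOR chain: 111 ^ 13 ^ 161 ^ 220 = 31

31


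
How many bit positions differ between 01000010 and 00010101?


XOR: 01010111
Count of 1s: 5

5


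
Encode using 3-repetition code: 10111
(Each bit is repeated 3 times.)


Each bit -> 3 copies

111000111111111


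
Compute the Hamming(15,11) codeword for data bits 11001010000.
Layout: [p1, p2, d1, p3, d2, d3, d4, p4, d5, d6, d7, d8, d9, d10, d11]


Parity bits: p1=0, p2=0, p3=1, p4=0

001110001010000


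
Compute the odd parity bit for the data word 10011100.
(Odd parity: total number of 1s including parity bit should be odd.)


Number of 1s in data: 4
Parity bit: 1

1


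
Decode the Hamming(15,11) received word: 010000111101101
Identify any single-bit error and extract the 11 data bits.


Syndrome = 0: no error detected

Data: 00011101101 (no errors)


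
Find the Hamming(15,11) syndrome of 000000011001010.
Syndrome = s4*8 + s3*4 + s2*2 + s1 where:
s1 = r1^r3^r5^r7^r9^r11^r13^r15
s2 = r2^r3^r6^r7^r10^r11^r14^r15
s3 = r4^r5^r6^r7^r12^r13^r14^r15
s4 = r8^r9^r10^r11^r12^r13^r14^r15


s1=1, s2=1, s3=0, s4=0

Syndrome = 3 (error at position 3)


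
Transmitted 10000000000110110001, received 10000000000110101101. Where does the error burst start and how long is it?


XOR: 00000000000000011100

Burst at position 15, length 3


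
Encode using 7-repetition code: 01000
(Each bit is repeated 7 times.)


Each bit -> 7 copies

00000001111111000000000000000000000


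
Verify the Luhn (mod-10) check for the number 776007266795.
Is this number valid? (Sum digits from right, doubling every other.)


Luhn sum = 56
56 mod 10 = 6

Invalid (Luhn sum mod 10 = 6)


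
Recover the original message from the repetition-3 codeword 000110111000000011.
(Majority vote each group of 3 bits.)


Groups: 000, 110, 111, 000, 000, 011
Majority votes: 011001

011001


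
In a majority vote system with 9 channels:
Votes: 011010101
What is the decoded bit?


Ones: 5 out of 9
Threshold: 5

1 (5/9 voted 1)


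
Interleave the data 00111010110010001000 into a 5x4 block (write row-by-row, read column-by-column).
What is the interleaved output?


Matrix:
  0011
  1010
  1100
  1000
  1000
Read columns: 01111001001100010000

01111001001100010000


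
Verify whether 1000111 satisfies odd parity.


Number of 1s: 4

No, parity error (4 ones)


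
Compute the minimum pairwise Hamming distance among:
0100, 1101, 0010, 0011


Comparing all pairs, minimum distance: 1
Can detect 0 errors, correct 0 errors

1


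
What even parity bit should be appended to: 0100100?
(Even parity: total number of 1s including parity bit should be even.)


Number of 1s in data: 2
Parity bit: 0

0


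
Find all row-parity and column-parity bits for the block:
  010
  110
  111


Row parities: 101
Column parities: 011

Row P: 101, Col P: 011, Corner: 0


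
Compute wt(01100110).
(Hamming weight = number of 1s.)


Counting 1s in 01100110

4


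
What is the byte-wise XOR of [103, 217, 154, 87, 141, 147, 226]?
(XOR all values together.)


XOR chain: 103 ^ 217 ^ 154 ^ 87 ^ 141 ^ 147 ^ 226 = 143

143


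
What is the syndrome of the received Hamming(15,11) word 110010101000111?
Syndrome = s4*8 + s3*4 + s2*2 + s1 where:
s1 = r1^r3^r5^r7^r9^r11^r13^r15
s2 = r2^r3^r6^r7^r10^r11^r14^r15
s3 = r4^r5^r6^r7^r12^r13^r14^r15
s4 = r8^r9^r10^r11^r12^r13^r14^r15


s1=0, s2=0, s3=1, s4=0

Syndrome = 4 (error at position 4)


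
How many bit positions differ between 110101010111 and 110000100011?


XOR: 000101110100
Count of 1s: 5

5


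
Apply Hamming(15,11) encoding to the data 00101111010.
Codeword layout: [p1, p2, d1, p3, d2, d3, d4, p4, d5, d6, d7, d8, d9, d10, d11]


Parity bits: p1=0, p2=0, p3=1, p4=1

000101011111010


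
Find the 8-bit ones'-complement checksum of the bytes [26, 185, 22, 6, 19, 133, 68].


Sum = 459 mod 256 = 203
Complement = 52

52


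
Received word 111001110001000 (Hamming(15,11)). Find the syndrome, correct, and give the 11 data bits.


Syndrome = 5: error at position 5

Data: 11110001000 (corrected bit 5)


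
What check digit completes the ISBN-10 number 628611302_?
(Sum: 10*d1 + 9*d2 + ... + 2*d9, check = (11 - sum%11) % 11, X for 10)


Weighted sum: 211
211 mod 11 = 2

Check digit: 9


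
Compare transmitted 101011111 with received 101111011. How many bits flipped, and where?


XOR: 000100100

2 error(s) at position(s): 3, 6


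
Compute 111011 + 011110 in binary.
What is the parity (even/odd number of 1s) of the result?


111011 = 59
011110 = 30
Sum = 89 = 1011001
1s count = 4

even parity (4 ones in 1011001)


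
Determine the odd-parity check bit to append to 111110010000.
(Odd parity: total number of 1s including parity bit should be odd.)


Number of 1s in data: 6
Parity bit: 1

1


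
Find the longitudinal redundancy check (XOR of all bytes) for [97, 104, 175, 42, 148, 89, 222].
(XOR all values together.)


XOR chain: 97 ^ 104 ^ 175 ^ 42 ^ 148 ^ 89 ^ 222 = 159

159


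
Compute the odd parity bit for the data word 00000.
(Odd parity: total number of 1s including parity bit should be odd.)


Number of 1s in data: 0
Parity bit: 1

1


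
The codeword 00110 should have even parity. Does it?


Number of 1s: 2

Yes, parity is correct (2 ones)


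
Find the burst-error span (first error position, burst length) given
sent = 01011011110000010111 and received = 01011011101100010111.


XOR: 00000000011100000000

Burst at position 9, length 3


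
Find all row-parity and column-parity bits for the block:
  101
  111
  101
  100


Row parities: 0101
Column parities: 011

Row P: 0101, Col P: 011, Corner: 0


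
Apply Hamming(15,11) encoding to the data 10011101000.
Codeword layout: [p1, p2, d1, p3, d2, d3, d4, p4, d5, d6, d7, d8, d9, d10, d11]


Parity bits: p1=1, p2=1, p3=0, p4=1

111000111101000


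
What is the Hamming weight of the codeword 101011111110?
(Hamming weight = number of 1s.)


Counting 1s in 101011111110

9


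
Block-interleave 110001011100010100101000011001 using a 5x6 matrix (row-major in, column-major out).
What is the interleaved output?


Matrix:
  110001
  011100
  010100
  101000
  011001
Read columns: 100101110101011011000000010001

100101110101011011000000010001


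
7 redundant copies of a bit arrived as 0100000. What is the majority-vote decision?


Ones: 1 out of 7
Threshold: 4

0 (1/7 voted 1)


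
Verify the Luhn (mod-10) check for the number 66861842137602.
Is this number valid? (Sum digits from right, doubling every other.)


Luhn sum = 60
60 mod 10 = 0

Valid (Luhn sum mod 10 = 0)


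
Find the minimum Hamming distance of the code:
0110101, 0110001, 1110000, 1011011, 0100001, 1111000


Comparing all pairs, minimum distance: 1
Can detect 0 errors, correct 0 errors

1


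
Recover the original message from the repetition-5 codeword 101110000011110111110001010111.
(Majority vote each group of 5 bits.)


Groups: 10111, 00000, 11110, 11111, 00010, 10111
Majority votes: 101101

101101


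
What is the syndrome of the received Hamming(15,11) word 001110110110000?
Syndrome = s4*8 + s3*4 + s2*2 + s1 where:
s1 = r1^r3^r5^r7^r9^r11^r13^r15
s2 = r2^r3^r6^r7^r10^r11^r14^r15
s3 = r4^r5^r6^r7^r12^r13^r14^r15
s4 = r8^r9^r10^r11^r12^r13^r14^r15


s1=0, s2=0, s3=1, s4=1

Syndrome = 12 (error at position 12)


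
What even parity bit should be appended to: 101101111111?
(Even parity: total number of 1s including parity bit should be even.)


Number of 1s in data: 10
Parity bit: 0

0


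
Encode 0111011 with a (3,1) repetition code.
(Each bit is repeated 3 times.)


Each bit -> 3 copies

000111111111000111111


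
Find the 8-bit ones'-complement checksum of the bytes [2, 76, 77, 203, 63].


Sum = 421 mod 256 = 165
Complement = 90

90


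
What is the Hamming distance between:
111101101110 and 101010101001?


XOR: 010111000111
Count of 1s: 7

7


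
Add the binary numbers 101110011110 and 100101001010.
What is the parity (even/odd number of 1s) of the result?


101110011110 = 2974
100101001010 = 2378
Sum = 5352 = 1010011101000
1s count = 6

even parity (6 ones in 1010011101000)


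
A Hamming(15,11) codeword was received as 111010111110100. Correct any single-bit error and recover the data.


Syndrome = 15: error at position 15

Data: 11011110101 (corrected bit 15)


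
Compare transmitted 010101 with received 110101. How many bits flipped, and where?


XOR: 100000

1 error(s) at position(s): 0


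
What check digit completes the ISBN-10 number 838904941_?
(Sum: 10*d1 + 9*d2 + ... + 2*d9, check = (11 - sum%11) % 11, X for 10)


Weighted sum: 304
304 mod 11 = 7

Check digit: 4


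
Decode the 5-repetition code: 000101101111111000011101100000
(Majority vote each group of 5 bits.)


Groups: 00010, 11011, 11111, 00001, 11011, 00000
Majority votes: 011010

011010


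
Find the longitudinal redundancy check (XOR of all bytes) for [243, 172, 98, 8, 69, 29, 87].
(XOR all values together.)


XOR chain: 243 ^ 172 ^ 98 ^ 8 ^ 69 ^ 29 ^ 87 = 58

58


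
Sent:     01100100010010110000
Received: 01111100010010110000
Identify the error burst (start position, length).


XOR: 00011000000000000000

Burst at position 3, length 2


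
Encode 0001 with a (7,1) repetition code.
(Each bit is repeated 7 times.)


Each bit -> 7 copies

0000000000000000000001111111


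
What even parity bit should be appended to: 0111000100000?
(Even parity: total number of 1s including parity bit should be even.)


Number of 1s in data: 4
Parity bit: 0

0


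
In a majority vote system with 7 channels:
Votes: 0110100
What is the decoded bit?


Ones: 3 out of 7
Threshold: 4

0 (3/7 voted 1)


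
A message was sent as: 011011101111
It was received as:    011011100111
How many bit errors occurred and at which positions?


XOR: 000000001000

1 error(s) at position(s): 8


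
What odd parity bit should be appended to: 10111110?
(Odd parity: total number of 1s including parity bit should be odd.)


Number of 1s in data: 6
Parity bit: 1

1


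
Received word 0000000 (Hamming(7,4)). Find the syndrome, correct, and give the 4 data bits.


Syndrome = 0: no error detected

Data: 0000 (no errors)


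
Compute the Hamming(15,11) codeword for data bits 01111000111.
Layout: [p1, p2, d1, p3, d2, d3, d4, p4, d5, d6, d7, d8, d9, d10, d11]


Parity bits: p1=1, p2=0, p3=0, p4=0

100011101000111


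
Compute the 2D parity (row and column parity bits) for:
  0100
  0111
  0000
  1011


Row parities: 1101
Column parities: 1000

Row P: 1101, Col P: 1000, Corner: 1


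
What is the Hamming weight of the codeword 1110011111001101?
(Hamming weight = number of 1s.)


Counting 1s in 1110011111001101

11


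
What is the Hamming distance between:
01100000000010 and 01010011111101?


XOR: 00110011111111
Count of 1s: 10

10


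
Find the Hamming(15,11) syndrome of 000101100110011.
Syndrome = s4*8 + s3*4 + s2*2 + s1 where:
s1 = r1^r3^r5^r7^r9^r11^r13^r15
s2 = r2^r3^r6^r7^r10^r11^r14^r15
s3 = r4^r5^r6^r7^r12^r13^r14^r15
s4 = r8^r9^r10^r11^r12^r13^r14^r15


s1=1, s2=0, s3=1, s4=0

Syndrome = 5 (error at position 5)


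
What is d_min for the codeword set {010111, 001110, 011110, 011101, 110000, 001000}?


Comparing all pairs, minimum distance: 1
Can detect 0 errors, correct 0 errors

1


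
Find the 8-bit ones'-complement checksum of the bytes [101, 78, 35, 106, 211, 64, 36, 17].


Sum = 648 mod 256 = 136
Complement = 119

119


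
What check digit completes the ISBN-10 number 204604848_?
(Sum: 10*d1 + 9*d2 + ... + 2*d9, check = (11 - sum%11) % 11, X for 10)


Weighted sum: 174
174 mod 11 = 9

Check digit: 2


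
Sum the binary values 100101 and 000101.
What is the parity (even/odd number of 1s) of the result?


100101 = 37
000101 = 5
Sum = 42 = 101010
1s count = 3

odd parity (3 ones in 101010)


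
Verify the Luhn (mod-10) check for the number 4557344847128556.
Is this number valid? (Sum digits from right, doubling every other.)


Luhn sum = 85
85 mod 10 = 5

Invalid (Luhn sum mod 10 = 5)


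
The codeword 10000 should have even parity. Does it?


Number of 1s: 1

No, parity error (1 ones)


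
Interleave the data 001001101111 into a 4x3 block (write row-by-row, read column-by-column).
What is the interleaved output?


Matrix:
  001
  001
  101
  111
Read columns: 001100011111

001100011111


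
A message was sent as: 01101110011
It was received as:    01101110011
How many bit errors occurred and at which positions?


XOR: 00000000000

0 errors (received matches sent)


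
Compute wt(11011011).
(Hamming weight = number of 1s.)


Counting 1s in 11011011

6


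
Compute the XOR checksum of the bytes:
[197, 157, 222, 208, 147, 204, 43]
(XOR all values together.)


XOR chain: 197 ^ 157 ^ 222 ^ 208 ^ 147 ^ 204 ^ 43 = 34

34


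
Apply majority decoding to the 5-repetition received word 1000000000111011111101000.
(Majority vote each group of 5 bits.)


Groups: 10000, 00000, 11101, 11111, 01000
Majority votes: 00110

00110


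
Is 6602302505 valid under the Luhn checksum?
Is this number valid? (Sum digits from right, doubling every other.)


Luhn sum = 31
31 mod 10 = 1

Invalid (Luhn sum mod 10 = 1)


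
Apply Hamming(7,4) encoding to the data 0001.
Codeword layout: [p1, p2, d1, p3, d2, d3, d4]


Parity bits: p1=1, p2=1, p3=1

1101001


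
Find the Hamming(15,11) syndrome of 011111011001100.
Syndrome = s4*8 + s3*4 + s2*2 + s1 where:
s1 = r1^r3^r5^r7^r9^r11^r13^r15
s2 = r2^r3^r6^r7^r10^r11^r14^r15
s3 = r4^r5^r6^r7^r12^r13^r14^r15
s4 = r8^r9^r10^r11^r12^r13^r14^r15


s1=0, s2=1, s3=1, s4=0

Syndrome = 6 (error at position 6)


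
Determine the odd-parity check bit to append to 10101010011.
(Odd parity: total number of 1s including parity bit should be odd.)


Number of 1s in data: 6
Parity bit: 1

1


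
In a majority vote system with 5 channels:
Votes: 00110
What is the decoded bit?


Ones: 2 out of 5
Threshold: 3

0 (2/5 voted 1)


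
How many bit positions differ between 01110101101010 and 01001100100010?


XOR: 00111001001000
Count of 1s: 5

5


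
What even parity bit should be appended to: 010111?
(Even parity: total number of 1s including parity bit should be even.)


Number of 1s in data: 4
Parity bit: 0

0


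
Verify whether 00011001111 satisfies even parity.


Number of 1s: 6

Yes, parity is correct (6 ones)


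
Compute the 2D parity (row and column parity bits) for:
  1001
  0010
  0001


Row parities: 011
Column parities: 1010

Row P: 011, Col P: 1010, Corner: 0


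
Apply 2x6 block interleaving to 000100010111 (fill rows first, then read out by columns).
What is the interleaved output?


Matrix:
  000100
  010111
Read columns: 000100110101

000100110101


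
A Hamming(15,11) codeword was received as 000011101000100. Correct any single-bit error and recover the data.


Syndrome = 0: no error detected

Data: 01111000100 (no errors)


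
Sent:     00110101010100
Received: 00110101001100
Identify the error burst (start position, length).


XOR: 00000000011000

Burst at position 9, length 2


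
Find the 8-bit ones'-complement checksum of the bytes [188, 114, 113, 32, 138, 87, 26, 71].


Sum = 769 mod 256 = 1
Complement = 254

254


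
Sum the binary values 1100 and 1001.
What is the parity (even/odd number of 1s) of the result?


1100 = 12
1001 = 9
Sum = 21 = 10101
1s count = 3

odd parity (3 ones in 10101)


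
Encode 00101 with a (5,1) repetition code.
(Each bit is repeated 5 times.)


Each bit -> 5 copies

0000000000111110000011111


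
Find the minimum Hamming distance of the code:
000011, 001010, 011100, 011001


Comparing all pairs, minimum distance: 2
Can detect 1 errors, correct 0 errors

2


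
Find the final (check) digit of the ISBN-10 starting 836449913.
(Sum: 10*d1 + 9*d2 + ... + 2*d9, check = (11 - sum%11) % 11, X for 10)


Weighted sum: 297
297 mod 11 = 0

Check digit: 0


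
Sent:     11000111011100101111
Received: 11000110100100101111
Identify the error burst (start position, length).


XOR: 00000001111000000000

Burst at position 7, length 4


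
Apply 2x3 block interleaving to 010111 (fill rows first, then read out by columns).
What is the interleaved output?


Matrix:
  010
  111
Read columns: 011101

011101


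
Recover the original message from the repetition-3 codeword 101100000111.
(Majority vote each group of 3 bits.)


Groups: 101, 100, 000, 111
Majority votes: 1001

1001


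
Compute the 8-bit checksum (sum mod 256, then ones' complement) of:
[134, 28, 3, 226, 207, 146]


Sum = 744 mod 256 = 232
Complement = 23

23


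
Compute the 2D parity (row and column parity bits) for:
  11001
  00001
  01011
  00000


Row parities: 1110
Column parities: 10011

Row P: 1110, Col P: 10011, Corner: 1


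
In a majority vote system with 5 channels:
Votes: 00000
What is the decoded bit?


Ones: 0 out of 5
Threshold: 3

0 (0/5 voted 1)


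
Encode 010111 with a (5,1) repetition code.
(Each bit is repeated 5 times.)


Each bit -> 5 copies

000001111100000111111111111111


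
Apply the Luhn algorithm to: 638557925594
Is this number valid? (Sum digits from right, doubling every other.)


Luhn sum = 56
56 mod 10 = 6

Invalid (Luhn sum mod 10 = 6)


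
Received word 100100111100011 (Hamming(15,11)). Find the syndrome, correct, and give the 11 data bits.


Syndrome = 8: error at position 8

Data: 00011100011 (corrected bit 8)


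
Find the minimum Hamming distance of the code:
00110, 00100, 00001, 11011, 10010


Comparing all pairs, minimum distance: 1
Can detect 0 errors, correct 0 errors

1


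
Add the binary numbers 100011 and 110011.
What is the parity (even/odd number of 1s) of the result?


100011 = 35
110011 = 51
Sum = 86 = 1010110
1s count = 4

even parity (4 ones in 1010110)


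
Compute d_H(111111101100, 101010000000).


XOR: 010101101100
Count of 1s: 6

6


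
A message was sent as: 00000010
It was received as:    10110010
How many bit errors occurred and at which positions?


XOR: 10110000

3 error(s) at position(s): 0, 2, 3


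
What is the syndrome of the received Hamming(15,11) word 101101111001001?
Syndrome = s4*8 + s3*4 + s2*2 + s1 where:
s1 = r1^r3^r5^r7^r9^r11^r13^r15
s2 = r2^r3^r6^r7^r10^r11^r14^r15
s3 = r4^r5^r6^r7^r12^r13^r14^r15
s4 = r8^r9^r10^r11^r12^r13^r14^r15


s1=1, s2=0, s3=1, s4=0

Syndrome = 5 (error at position 5)


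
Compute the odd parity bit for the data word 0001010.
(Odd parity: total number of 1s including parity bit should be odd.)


Number of 1s in data: 2
Parity bit: 1

1


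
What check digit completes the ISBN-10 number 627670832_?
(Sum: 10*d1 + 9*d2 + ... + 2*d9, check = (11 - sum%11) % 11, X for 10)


Weighted sum: 263
263 mod 11 = 10

Check digit: 1


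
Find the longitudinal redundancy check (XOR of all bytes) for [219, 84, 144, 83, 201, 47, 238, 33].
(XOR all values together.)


XOR chain: 219 ^ 84 ^ 144 ^ 83 ^ 201 ^ 47 ^ 238 ^ 33 = 101

101


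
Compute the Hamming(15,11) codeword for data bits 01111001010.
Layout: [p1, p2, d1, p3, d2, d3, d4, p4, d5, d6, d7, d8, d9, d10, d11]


Parity bits: p1=1, p2=1, p3=1, p4=1

110111111001010


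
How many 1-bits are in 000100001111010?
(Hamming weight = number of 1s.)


Counting 1s in 000100001111010

6


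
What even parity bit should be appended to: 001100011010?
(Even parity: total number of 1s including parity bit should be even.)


Number of 1s in data: 5
Parity bit: 1

1


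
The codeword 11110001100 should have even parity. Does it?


Number of 1s: 6

Yes, parity is correct (6 ones)


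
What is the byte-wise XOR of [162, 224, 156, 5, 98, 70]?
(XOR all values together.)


XOR chain: 162 ^ 224 ^ 156 ^ 5 ^ 98 ^ 70 = 255

255


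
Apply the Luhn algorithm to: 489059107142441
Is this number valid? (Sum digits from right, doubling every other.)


Luhn sum = 65
65 mod 10 = 5

Invalid (Luhn sum mod 10 = 5)


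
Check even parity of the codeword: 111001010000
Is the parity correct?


Number of 1s: 5

No, parity error (5 ones)


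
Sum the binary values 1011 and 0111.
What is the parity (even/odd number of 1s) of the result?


1011 = 11
0111 = 7
Sum = 18 = 10010
1s count = 2

even parity (2 ones in 10010)


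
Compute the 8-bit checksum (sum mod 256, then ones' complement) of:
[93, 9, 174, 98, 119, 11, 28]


Sum = 532 mod 256 = 20
Complement = 235

235


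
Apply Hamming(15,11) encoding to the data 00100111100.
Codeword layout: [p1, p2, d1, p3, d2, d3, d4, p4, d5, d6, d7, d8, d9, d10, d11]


Parity bits: p1=0, p2=1, p3=1, p4=0

010101000111100


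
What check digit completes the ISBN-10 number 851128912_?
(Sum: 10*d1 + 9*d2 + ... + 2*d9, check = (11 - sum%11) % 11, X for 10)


Weighted sum: 235
235 mod 11 = 4

Check digit: 7


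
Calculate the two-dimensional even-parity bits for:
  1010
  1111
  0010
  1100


Row parities: 0010
Column parities: 1011

Row P: 0010, Col P: 1011, Corner: 1


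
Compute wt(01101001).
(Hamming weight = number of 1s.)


Counting 1s in 01101001

4


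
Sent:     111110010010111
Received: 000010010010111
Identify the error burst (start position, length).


XOR: 111100000000000

Burst at position 0, length 4


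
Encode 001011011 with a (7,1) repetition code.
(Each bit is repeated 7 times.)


Each bit -> 7 copies

000000000000001111111000000011111111111111000000011111111111111


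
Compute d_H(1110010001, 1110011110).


XOR: 0000001111
Count of 1s: 4

4


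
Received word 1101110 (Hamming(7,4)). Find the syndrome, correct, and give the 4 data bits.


Syndrome = 4: error at position 4

Data: 0110 (corrected bit 4)


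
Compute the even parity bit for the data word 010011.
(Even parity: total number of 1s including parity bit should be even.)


Number of 1s in data: 3
Parity bit: 1

1


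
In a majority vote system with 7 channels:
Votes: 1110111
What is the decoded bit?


Ones: 6 out of 7
Threshold: 4

1 (6/7 voted 1)


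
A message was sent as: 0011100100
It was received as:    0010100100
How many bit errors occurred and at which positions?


XOR: 0001000000

1 error(s) at position(s): 3


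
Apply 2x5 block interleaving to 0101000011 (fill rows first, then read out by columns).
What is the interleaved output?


Matrix:
  01010
  00011
Read columns: 0010001101

0010001101


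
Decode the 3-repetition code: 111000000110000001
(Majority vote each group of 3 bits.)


Groups: 111, 000, 000, 110, 000, 001
Majority votes: 100100

100100


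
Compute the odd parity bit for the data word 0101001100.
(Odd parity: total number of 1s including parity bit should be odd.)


Number of 1s in data: 4
Parity bit: 1

1


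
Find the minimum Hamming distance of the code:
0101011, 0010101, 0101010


Comparing all pairs, minimum distance: 1
Can detect 0 errors, correct 0 errors

1


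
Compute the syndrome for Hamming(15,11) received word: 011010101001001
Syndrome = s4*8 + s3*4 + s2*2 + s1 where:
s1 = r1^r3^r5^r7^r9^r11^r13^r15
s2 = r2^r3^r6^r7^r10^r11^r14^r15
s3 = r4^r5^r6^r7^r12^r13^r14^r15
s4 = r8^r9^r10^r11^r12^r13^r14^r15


s1=1, s2=0, s3=0, s4=1

Syndrome = 9 (error at position 9)


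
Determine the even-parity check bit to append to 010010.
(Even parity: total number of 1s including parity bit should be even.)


Number of 1s in data: 2
Parity bit: 0

0


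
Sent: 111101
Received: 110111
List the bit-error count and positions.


XOR: 001010

2 error(s) at position(s): 2, 4


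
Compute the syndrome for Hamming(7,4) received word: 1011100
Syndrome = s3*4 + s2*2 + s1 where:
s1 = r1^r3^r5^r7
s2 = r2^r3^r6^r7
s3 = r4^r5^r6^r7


s1=1, s2=1, s3=0

Syndrome = 3 (error at position 3)


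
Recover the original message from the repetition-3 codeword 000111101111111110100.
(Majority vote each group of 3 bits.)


Groups: 000, 111, 101, 111, 111, 110, 100
Majority votes: 0111110

0111110


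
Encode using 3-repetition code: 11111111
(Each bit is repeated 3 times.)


Each bit -> 3 copies

111111111111111111111111


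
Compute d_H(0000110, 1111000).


XOR: 1111110
Count of 1s: 6

6


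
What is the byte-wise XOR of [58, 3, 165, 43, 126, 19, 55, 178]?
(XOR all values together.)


XOR chain: 58 ^ 3 ^ 165 ^ 43 ^ 126 ^ 19 ^ 55 ^ 178 = 95

95


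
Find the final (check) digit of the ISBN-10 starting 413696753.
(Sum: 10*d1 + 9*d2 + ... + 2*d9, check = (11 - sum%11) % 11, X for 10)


Weighted sum: 248
248 mod 11 = 6

Check digit: 5


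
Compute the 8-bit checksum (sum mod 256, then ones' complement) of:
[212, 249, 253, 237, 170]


Sum = 1121 mod 256 = 97
Complement = 158

158


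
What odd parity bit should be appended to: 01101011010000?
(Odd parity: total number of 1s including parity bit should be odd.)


Number of 1s in data: 6
Parity bit: 1

1


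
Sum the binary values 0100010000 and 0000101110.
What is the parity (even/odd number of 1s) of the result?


0100010000 = 272
0000101110 = 46
Sum = 318 = 100111110
1s count = 6

even parity (6 ones in 100111110)


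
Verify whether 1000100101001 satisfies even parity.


Number of 1s: 5

No, parity error (5 ones)


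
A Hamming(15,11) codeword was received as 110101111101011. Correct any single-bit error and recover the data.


Syndrome = 0: no error detected

Data: 00111101011 (no errors)


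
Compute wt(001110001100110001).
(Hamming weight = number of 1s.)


Counting 1s in 001110001100110001

8


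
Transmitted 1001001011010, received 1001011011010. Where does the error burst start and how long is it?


XOR: 0000010000000

Burst at position 5, length 1
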